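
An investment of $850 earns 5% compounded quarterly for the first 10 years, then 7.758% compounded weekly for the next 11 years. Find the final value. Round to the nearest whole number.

$3,278

Phase 1: 850·(1 + 0.0125)^40 ≈ 1,397.0765.
Phase 2: 1,397.0765·(1 + 0.07758/52)^572 ≈ 3,277.6474.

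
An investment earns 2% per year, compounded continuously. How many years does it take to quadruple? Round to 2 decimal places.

e^(0.02t) = 4, so 0.02t = ln 4 ≈ 1.3863.
t ≈ 1.3863/0.02 ≈ 69.3147.

69.31 years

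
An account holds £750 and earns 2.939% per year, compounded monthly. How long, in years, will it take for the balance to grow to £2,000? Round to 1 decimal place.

33.4 years

We need (1 + 0.00244917)^(12t) = 2.6667, so 12t = ln 2.6667 / ln 1.002449 ≈ 400.9649.
t ≈ 400.9649/12 = 33.4137 years.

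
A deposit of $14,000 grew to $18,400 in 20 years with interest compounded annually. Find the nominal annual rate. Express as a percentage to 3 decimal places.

1.376%

(1 + r)^20 = 18,400/14,000 = 1.31429.
1 + r = 1.31429^(1/20) ≈ 1.013758, so r ≈ 0.0137585.
r ≈ 1.37585%.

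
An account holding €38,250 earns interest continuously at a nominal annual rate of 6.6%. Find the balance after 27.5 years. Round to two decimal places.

A = P·e^(rt) = 38,250·e^(0.066·27.5) = 38,250·e^1.815.
e^1.815 ≈ 6.14107617744, so A ≈ 234,896.1638.

€234,896.16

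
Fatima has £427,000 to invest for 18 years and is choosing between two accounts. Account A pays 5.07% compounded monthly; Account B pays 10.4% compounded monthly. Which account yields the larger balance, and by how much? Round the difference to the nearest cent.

Account B, by £1,692,224.41

Account A growth factor: (1 + 0.004225)^216 ≈ 2.486006345331; balance ≈ 1,061,524.7095.
Account B growth factor: (1 + 0.104/12)^216 ≈ 6.449061180351; balance ≈ 2,753,749.1240.
Account B is larger by 1,692,224.4146.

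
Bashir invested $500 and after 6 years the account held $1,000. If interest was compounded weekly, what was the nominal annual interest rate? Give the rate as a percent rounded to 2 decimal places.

The 312-period growth factor is 1,000/500 = 2.
r/52 = 2^(1/312) − 1 ≈ 0.0022241, so r ≈ 52·0.0022241 = 11.56530%.

11.57%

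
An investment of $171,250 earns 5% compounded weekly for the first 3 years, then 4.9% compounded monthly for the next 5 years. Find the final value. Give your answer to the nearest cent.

$254,055.71

After 3 years at 5%: 171,250 × 1.16175051329 ≈ 198,949.7754.
Then 5 years at 4.9%: 198,949.7754 × 1.27698412972 ≈ 254,055.7058.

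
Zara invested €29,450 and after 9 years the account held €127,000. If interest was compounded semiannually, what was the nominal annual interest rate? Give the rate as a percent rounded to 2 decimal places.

16.92%

The 18-period growth factor is 127,000/29,450 = 4.31239.
r/2 = 4.31239^(1/18) − 1 ≈ 0.0845814, so r ≈ 2·0.0845814 = 16.91627%.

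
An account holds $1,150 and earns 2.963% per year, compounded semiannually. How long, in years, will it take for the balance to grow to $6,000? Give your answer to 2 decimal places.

56.17 years

We need (1 + 0.014815)^(2t) = 5.2174, so 2t = ln 5.2174 / ln 1.014815 ≈ 112.3324.
t ≈ 112.3324/2 = 56.1662 years.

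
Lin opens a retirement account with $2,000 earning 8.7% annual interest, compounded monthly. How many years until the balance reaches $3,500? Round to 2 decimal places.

We need (1 + 0.00725)^(12t) = 1.75, so 12t = ln 1.75 / ln 1.00725 ≈ 77.4679.
t ≈ 77.4679/12 = 6.4557 years.

6.46 years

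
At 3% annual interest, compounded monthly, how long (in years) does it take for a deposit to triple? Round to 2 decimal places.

(1 + 0.0025)^(12t) = 3.
12t = ln 3 / ln(1 + 0.0025) ≈ 1.0986/0.00249688 ≈ 439.9940.
t ≈ 36.6662.

36.67 years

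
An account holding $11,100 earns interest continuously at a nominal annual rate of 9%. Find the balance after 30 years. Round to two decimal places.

A = P·e^(rt) = 11,100·e^(0.09·30) = 11,100·e^2.7.
e^2.7 ≈ 14.8797317249, so A ≈ 165,165.0221.

$165,165.02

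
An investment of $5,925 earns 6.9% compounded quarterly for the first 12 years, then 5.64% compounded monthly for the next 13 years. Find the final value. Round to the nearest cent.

After 12 years at 6.9%: 5,925 × 2.2726341544 ≈ 13,465.3574.
Then 13 years at 5.64%: 13,465.3574 × 2.0781589048 ≈ 27,983.1523.

$27,983.15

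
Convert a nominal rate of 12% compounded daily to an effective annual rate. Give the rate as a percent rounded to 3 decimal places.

12.747%

One year is 365 periods at 0.000328767 each: (1 + 0.000328767)^365 ≈ 1.127475.
EAR = 1.127475 − 1 ≈ 12.74746%.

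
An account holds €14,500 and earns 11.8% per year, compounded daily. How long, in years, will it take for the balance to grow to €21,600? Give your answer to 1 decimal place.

(1 + 0.000323288)^(365t) = 21,600/14,500 = 1.4897.
365t·ln(1 + 0.000323288) = ln(1.4897); 365t = 0.39854/0.000323235 ≈ 1232.9857.
t ≈ 3.3780 years.

3.4 years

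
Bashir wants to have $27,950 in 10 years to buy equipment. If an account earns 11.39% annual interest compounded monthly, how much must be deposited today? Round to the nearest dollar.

$8,996

Growth factor = (1 + 0.1139/12)^120 ≈ 3.1069093658.
P = 27,950/3.1069093658 ≈ 8,996.0783.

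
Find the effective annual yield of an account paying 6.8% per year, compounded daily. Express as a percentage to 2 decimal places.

7.04%

EAR = (1 + 6.8%/365)^365 − 1 = (1 + 0.000186301)^365 − 1.
(1 + 0.000186301)^365 ≈ 1.070359, so EAR ≈ 7.03585%.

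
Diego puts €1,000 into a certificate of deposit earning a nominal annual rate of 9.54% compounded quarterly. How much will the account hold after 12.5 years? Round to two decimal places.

€3,249.50

Growth factor = (1 + 0.02385)^50 ≈ 3.249501421.
A ≈ 1,000 × 3.249501421 ≈ 3,249.5014.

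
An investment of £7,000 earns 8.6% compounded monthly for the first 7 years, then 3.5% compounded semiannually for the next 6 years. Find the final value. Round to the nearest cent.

£15,704.49

After 7 years at 8.6%: 7,000 × 1.821851123 ≈ 12,752.9579.
Then 6 years at 3.5%: 12,752.9579 × 1.2314393149 ≈ 15,704.4937.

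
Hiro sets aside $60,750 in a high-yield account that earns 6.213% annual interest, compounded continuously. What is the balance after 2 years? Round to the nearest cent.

A = P·e^(rt) = 60,750·e^(0.06213·2) = 60,750·e^0.12426.
e^0.12426 ≈ 1.1323102334, so A ≈ 68,787.8467.

$68,787.85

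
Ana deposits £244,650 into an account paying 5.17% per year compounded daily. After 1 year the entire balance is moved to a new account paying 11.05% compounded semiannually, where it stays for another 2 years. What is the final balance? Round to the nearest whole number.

£319,461

Phase 1: 244,650·(1 + 0.0517/365)^365 ≈ 257,630.1313.
Phase 2: 257,630.1313·(1 + 0.05525)^4 ≈ 319,461.1849.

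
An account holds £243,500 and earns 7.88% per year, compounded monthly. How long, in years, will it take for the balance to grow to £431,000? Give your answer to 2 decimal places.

7.27 years

We need (1 + 0.00656667)^(12t) = 1.77, so 12t = ln 1.77 / ln 1.006567 ≈ 87.2382.
t ≈ 87.2382/12 = 7.2698 years.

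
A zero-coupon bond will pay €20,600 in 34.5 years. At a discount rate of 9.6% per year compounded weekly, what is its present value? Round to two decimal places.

Periodic rate = 9.6%/52 = 0.00184615; 1794 periods.
P = 20,600/(1 + 0.096/52)^1794 ≈ 20,600/27.356291166 ≈ 753.0261.

€753.03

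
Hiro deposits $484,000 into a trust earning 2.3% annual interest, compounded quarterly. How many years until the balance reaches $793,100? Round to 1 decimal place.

21.5 years

We need (1 + 0.00575)^(4t) = 1.6386, so 4t = ln 1.6386 / ln 1.00575 ≈ 86.1362.
t ≈ 86.1362/4 = 21.5340 years.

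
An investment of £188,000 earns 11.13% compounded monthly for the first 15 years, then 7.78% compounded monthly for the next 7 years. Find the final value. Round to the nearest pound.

After 15 years at 11.13%: 188,000 × 5.26881371894 ≈ 990,536.9792.
Then 7 years at 7.78%: 990,536.9792 × 1.720891003389 ≈ 1,704,606.1760.

£1,704,606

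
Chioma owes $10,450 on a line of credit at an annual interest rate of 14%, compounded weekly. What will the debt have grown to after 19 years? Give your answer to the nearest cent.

$148,863.18

Periodic rate = 14%/52 = 0.00269231; periods = 52·19 = 988.
A = 10,450·(1 + 0.14/52)^988 ≈ 10,450·14.2452803001 ≈ 148,863.1791.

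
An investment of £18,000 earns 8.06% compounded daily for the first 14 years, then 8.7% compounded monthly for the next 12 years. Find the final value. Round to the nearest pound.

Phase 1: 18,000·(1 + 0.0806/365)^5110 ≈ 55,625.8037.
Phase 2: 55,625.8037·(1 + 0.00725)^144 ≈ 157,414.2525.

£157,414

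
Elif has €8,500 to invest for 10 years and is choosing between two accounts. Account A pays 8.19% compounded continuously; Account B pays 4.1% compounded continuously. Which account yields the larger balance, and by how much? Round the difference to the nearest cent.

Account A growth factor: e^(0.0819·10) = e^0.819 ≈ 2.2682304726; balance ≈ 19,279.9590.
Account B growth factor: e^(0.041·10) = e^0.41 ≈ 1.5068177851; balance ≈ 12,807.9512.
Account A is larger by 6,472.0078.

Account A, by €6,472.01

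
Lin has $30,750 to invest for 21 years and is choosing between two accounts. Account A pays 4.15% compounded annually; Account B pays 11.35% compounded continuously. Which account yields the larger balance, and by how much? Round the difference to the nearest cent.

Account A growth factor: (1 + 0.0415)^21 ≈ 2.3487930867; balance ≈ 72,225.3874.
Account B growth factor: e^(0.1135·21) = e^2.3835 ≈ 10.8427862813; balance ≈ 333,415.6781.
Account B is larger by 261,190.2907.

Account B, by $261,190.29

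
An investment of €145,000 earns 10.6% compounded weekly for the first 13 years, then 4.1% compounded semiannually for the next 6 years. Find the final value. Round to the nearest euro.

€732,779

After 13 years at 10.6%: 145,000 × 3.96139963407 ≈ 574,402.9469.
Then 6 years at 4.1%: 574,402.9469 × 1.27572218672 ≈ 732,778.5835.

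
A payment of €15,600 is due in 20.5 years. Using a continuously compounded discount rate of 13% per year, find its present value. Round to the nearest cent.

€1,085.75

P = A·e^(−rt) = 15,600·e^(−2.665).
e^(−2.665) ≈ 0.069599353533, so P ≈ 1,085.7499.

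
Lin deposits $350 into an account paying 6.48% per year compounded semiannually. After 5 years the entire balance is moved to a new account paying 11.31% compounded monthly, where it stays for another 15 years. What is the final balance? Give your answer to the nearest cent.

$2,605.42

After 5 years at 6.48%: 350 × 1.375561331 ≈ 481.4465.
Then 15 years at 11.31%: 481.4465 × 5.411655887 ≈ 2,605.4226.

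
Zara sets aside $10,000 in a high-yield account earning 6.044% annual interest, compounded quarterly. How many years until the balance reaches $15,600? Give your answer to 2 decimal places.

We need (1 + 0.01511)^(4t) = 1.56, so 4t = ln 1.56 / ln 1.01511 ≈ 29.6517.
t ≈ 29.6517/4 = 7.4129 years.

7.41 years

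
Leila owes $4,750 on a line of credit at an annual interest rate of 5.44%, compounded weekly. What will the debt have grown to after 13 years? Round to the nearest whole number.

$9,631

Periodic rate = 5.44%/52 = 0.00104615; periods = 52·13 = 676.
A = 4,750·(1 + 0.0544/52)^676 ≈ 4,750·2.0275544 ≈ 9,630.8834.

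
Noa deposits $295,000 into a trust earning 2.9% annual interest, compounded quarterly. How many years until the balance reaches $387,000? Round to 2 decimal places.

9.39 years

(1 + 0.00725)^(4t) = 387,000/295,000 = 1.3119.
4t·ln(1 + 0.00725) = ln(1.3119); 4t = 0.27145/0.00722385 ≈ 37.5768.
t ≈ 9.3942 years.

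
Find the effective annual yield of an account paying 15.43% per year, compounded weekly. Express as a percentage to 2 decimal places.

EAR = (1 + 15.43%/52)^52 − 1 = (1 + 0.00296731)^52 − 1.
(1 + 0.00296731)^52 ≈ 1.166574, so EAR ≈ 16.65743%.

16.66%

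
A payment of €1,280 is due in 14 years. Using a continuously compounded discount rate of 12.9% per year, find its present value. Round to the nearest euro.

€210

P = A·e^(−rt) = 1,280·e^(−1.806).
e^(−1.806) ≈ 0.1643100643, so P ≈ 210.3169.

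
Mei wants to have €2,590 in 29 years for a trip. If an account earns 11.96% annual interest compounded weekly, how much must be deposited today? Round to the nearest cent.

€81.04

Periodic rate = 11.96%/52 = 0.0023; 1508 periods.
P = 2,590/(1 + 0.0023)^1508 ≈ 2,590/31.95783716 ≈ 81.0443.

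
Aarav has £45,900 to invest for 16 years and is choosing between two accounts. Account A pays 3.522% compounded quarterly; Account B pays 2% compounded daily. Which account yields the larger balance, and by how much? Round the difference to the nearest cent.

Account A, by £17,230.96

A: (1 + 0.008805)^64 ≈ 1.7525179293, so 45,900 × 1.7525179293 ≈ 80,440.5730.
B: (1 + 0.02/365)^5840 ≈ 1.3771156914, so 45,900 × 1.3771156914 ≈ 63,209.6102.
Difference ≈ 17,230.9627 in favor of A.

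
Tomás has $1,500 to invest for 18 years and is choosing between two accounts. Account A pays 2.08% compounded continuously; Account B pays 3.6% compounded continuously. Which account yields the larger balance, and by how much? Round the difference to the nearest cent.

A: e^(0.0208·18) = e^0.3744 ≈ 1.454118682, so 1,500 × 1.454118682 ≈ 2,181.1780.
B: e^(0.036·18) = e^0.648 ≈ 1.911713576, so 1,500 × 1.911713576 ≈ 2,867.5704.
Difference ≈ 686.3923 in favor of B.

Account B, by $686.39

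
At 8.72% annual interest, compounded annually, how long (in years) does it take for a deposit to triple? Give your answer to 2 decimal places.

13.14 years

(1 + 0.0872)^t = 3.
t = ln 3 / ln(1 + 0.0872) ≈ 1.0986/0.0836056 ≈ 13.1404.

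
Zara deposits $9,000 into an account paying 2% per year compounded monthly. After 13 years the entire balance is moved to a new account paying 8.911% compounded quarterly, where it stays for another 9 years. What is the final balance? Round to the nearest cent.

$25,795.38

After 13 years at 2%: 9,000 × 1.2966494274 ≈ 11,669.8448.
Then 9 years at 8.911%: 11,669.8448 × 2.2104305783 ≈ 25,795.3819.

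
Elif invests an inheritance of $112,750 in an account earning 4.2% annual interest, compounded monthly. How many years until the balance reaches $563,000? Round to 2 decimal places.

38.36 years

(1 + 0.0035)^(12t) = 563,000/112,750 = 4.9933.
12t·ln(1 + 0.0035) = ln(4.9933); 12t = 1.6081/0.00349389 ≈ 460.2626.
t ≈ 38.3552 years.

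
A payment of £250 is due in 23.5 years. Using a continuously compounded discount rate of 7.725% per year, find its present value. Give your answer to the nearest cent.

£40.69

P = A·e^(−rt) = 250·e^(−1.815375).
e^(−1.815375) ≈ 0.162776856, so P ≈ 40.6942.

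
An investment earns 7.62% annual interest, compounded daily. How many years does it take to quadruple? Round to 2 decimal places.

18.19 years

(1 + 0.000208767)^(365t) = 4.
365t = ln 4 / ln(1 + 0.000208767) ≈ 1.3863/0.000208745 ≈ 6641.0795.
t ≈ 18.1947.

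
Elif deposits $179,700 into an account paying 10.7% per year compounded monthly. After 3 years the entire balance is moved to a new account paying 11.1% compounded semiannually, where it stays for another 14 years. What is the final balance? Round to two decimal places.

Phase 1: 179,700·(1 + 0.107/12)^36 ≈ 247,365.2822.
Phase 2: 247,365.2822·(1 + 0.0555)^28 ≈ 1,122,456.1925.

$1,122,456.19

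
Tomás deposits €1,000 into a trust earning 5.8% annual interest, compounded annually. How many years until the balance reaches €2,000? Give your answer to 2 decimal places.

12.29 years

(1 + 0.058)^t = 2,000/1,000 = 2.
t·ln(1 + 0.058) = ln(2); t = 0.69315/0.0563803 ≈ 12.2941.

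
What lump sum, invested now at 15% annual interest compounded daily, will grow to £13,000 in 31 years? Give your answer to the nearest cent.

Periodic rate = 15%/365 = 0.000410959; 11315 periods.
P = 13,000/(1 + 0.15/365)^11315 ≈ 13,000/104.48513184 ≈ 124.4196.

£124.42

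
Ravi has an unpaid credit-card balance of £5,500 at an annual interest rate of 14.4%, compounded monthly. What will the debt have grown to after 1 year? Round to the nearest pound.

Periodic rate = 14.4%/12 = 0.012; periods = 12·1 = 12.
A = 5,500·(1 + 0.012)^12 ≈ 5,500·1.153894624 ≈ 6,346.4204.

£6,346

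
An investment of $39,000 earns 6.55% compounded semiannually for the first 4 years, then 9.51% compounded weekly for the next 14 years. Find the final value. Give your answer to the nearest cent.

$190,861.27

Phase 1: 39,000·(1 + 0.03275)^8 ≈ 50,469.1786.
Phase 2: 50,469.1786·(1 + 0.0951/52)^728 ≈ 190,861.2728.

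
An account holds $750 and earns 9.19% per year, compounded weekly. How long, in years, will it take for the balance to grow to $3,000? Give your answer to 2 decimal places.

15.10 years

We need (1 + 0.00176731)^(52t) = 4, so 52t = ln 4 / ln 1.001767 ≈ 785.1032.
t ≈ 785.1032/52 = 15.0981 years.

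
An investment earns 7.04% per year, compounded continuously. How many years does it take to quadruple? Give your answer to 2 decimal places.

e^(0.0704t) = 4, so 0.0704t = ln 4 ≈ 1.3863.
t ≈ 1.3863/0.0704 ≈ 19.6917.

19.69 years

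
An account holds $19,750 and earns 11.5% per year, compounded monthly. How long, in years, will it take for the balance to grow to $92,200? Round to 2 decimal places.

13.46 years

(1 + 0.00958333)^(12t) = 92,200/19,750 = 4.6684.
12t·ln(1 + 0.00958333) = ln(4.6684); 12t = 1.5408/0.0095377 ≈ 161.5490.
t ≈ 13.4624 years.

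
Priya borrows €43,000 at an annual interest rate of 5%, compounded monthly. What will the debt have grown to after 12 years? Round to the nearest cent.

€78,253.50

Growth factor = (1 + 0.05/12)^144 ≈ 1.8198488741.
A ≈ 43,000 × 1.8198488741 ≈ 78,253.5016.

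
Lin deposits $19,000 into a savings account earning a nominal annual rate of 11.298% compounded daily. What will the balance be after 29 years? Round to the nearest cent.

Growth factor = (1 + 0.11298/365)^10585 ≈ 26.4673797659.
A ≈ 19,000 × 26.4673797659 ≈ 502,880.2156.

$502,880.22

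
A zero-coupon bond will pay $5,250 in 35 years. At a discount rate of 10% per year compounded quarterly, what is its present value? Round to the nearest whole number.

$166

Periodic rate = 10%/4 = 0.025; 140 periods.
P = 5,250/(1 + 0.025)^140 ≈ 5,250/31.72058257 ≈ 165.5077.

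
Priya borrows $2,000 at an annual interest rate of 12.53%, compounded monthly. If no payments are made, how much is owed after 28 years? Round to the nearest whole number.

$65,586

Periodic rate = 12.53%/12 = 0.0104417; periods = 12·28 = 336.
A = 2,000·(1 + 0.1253/12)^336 ≈ 2,000·32.792825056 ≈ 65,585.6501.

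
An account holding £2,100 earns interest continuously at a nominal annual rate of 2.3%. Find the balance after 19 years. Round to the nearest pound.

A = P·e^(rt) = 2,100·e^(0.023·19) = 2,100·e^0.437.
e^0.437 ≈ 1.548056077, so A ≈ 3,250.9178.

£3,251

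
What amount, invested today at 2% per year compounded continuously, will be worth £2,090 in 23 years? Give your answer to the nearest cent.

P = A·e^(−rt) = 2,090·e^(−0.46).
e^(−0.46) ≈ 0.6312836455, so P ≈ 1,319.3828.

£1,319.38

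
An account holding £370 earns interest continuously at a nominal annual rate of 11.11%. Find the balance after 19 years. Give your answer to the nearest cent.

£3,054.60

A = P·e^(rt) = 370·e^(0.1111·19) = 370·e^2.1109.
e^2.1109 ≈ 8.255668043, so A ≈ 3,054.5972.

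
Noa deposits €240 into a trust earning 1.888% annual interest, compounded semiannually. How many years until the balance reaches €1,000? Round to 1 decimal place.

75.9 years

We need (1 + 0.00944)^(2t) = 4.1667, so 2t = ln 4.1667 / ln 1.00944 ≈ 151.8900.
t ≈ 151.8900/2 = 75.9450 years.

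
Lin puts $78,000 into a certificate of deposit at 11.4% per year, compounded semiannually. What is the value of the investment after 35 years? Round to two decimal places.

Periodic rate = 11.4%/2 = 0.057; periods = 2·35 = 70.
A = 78,000·(1 + 0.057)^70 ≈ 78,000·48.44501687485 ≈ 3,778,711.3162.

$3,778,711.32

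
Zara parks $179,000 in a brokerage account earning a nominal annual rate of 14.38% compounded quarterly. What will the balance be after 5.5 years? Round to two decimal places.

Growth factor = (1 + 0.03595)^22 ≈ 2.17497106877.
A ≈ 179,000 × 2.17497106877 ≈ 389,319.8213.

$389,319.82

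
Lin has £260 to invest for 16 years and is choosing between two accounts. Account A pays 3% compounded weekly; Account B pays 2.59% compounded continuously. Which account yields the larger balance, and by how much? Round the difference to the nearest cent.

A: (1 + 0.03/52)^832 ≈ 1.61585074, so 260 × 1.61585074 ≈ 420.1212.
B: e^(0.0259·16) = e^0.4144 ≈ 1.51346239, so 260 × 1.51346239 ≈ 393.5002.
Difference ≈ 26.6210 in favor of A.

Account A, by £26.62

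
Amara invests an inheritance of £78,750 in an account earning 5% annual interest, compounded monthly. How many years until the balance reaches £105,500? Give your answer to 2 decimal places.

5.86 years

We need (1 + 0.00416667)^(12t) = 1.3397, so 12t = ln 1.3397 / ln 1.004167 ≈ 70.3300.
t ≈ 70.3300/12 = 5.8608 years.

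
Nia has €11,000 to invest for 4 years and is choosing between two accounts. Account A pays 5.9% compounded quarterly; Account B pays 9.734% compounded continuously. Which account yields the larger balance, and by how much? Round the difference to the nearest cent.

Account B, by €2,332.46

A: (1 + 0.01475)^16 ≈ 1.2639938469, so 11,000 × 1.2639938469 ≈ 13,903.9323.
B: e^(0.09734·4) = e^0.38936 ≈ 1.4760358286, so 11,000 × 1.4760358286 ≈ 16,236.3941.
Difference ≈ 2,332.4618 in favor of B.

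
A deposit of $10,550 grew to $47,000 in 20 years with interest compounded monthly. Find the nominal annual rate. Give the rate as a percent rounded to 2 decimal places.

The 240-period growth factor is 47,000/10,550 = 4.45498.
r/12 = 4.45498^(1/240) − 1 ≈ 0.00624451, so r ≈ 12·0.00624451 = 7.49341%.

7.49%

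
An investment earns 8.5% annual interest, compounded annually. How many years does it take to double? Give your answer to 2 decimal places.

(1 + 0.085)^t = 2.
t = ln 2 / ln(1 + 0.085) ≈ 0.69315/0.08158 ≈ 8.4965.

8.50 years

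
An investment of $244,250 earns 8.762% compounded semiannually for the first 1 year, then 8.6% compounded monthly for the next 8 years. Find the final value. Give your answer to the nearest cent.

After 1 years at 8.762%: 244,250 × 1.0895393161 ≈ 266,119.9780.
Then 8 years at 8.6%: 266,119.9780 × 1.98485602998 ≈ 528,209.8429.

$528,209.84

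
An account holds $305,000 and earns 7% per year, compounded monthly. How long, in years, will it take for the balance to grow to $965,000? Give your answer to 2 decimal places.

16.50 years

We need (1 + 0.00583333)^(12t) = 3.1639, so 12t = ln 3.1639 / ln 1.005833 ≈ 198.0296.
t ≈ 198.0296/12 = 16.5025 years.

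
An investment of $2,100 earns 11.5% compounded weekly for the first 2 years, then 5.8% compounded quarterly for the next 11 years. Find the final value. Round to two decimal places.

After 2 years at 11.5%: 2,100 × 1.258280426 ≈ 2,642.3889.
Then 11 years at 5.8%: 2,642.3889 × 1.884040613 ≈ 4,978.3680.

$4,978.37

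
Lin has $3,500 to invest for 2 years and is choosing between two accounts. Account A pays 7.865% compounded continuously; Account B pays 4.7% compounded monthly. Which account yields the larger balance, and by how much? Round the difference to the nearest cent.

Account A growth factor: e^(0.07865·2) = e^0.1573 ≈ 1.170346665; balance ≈ 4,096.2133.
Account B growth factor: (1 + 0.047/12)^24 ≈ 1.098358064; balance ≈ 3,844.2532.
Account A is larger by 251.9601.

Account A, by $251.96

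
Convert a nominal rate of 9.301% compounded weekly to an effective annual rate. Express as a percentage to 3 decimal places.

9.738%

One year is 52 periods at 0.00178865 each: (1 + 0.00178865)^52 ≈ 1.097382.
EAR = 1.097382 − 1 ≈ 9.73815%.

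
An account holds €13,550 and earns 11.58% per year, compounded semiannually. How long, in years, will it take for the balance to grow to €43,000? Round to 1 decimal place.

(1 + 0.0579)^(2t) = 43,000/13,550 = 3.1734.
2t·ln(1 + 0.0579) = ln(3.1734); 2t = 1.1548/0.0562858 ≈ 20.5170.
t ≈ 10.2585 years.

10.3 years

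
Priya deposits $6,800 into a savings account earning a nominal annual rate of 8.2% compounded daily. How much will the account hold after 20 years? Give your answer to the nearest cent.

Periodic rate = 8.2%/365 = 0.000224658; periods = 365·20 = 7300.
A = 6,800·(1 + 0.082/365)^7300 ≈ 6,800·5.1542200608 ≈ 35,048.6964.

$35,048.70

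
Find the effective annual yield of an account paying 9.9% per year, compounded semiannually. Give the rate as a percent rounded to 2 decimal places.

One year is 2 periods at 0.0495 each: (1 + 0.0495)^2 ≈ 1.10145.
EAR = 1.10145 − 1 ≈ 10.14503%.

10.15%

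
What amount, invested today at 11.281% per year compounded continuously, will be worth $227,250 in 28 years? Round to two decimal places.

$9,653.98

P = A·e^(−rt) = 227,250·e^(−3.15868).
e^(−3.15868) ≈ 0.0424817800363, so P ≈ 9,653.9845.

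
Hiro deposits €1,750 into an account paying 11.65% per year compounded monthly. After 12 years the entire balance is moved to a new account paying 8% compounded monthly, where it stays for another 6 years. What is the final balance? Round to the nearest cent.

Phase 1: 1,750·(1 + 0.1165/12)^144 ≈ 7,034.8282.
Phase 2: 7,034.8282·(1 + 0.08/12)^72 ≈ 11,350.7105.

€11,350.71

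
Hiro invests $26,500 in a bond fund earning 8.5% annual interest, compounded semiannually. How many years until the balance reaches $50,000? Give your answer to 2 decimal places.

7.63 years

We need (1 + 0.0425)^(2t) = 1.8868, so 2t = ln 1.8868 / ln 1.0425 ≈ 15.2535.
t ≈ 15.2535/2 = 7.6268 years.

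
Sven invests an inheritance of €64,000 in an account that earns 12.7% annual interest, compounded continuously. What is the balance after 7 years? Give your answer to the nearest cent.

A = P·e^(rt) = 64,000·e^(0.127·7) = 64,000·e^0.889.
e^0.889 ≈ 2.4326957388, so A ≈ 155,692.5273.

€155,692.53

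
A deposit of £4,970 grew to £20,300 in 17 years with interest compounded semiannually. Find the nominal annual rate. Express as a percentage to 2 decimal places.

8.45%

The 34-period growth factor is 20,300/4,970 = 4.08451.
r/2 = 4.08451^(1/34) − 1 ≈ 0.0422567, so r ≈ 2·0.0422567 = 8.45134%.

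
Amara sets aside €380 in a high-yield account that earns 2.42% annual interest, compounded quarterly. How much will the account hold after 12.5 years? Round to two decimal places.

€513.76

Growth factor = (1 + 0.00605)^50 ≈ 1.35200491.
A ≈ 380 × 1.35200491 ≈ 513.7619.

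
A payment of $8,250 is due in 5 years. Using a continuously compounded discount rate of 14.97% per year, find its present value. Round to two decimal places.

P = A·e^(−rt) = 8,250·e^(−0.7485).
e^(−0.7485) ≈ 0.4730756342, so P ≈ 3,902.8740.

$3,902.87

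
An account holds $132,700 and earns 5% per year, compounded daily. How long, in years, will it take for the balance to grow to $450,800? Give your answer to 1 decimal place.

24.5 years

(1 + 0.000136986)^(365t) = 450,800/132,700 = 3.3971.
365t·ln(1 + 0.000136986) = ln(3.3971); 365t = 1.2229/0.000136977 ≈ 8928.0212.
t ≈ 24.4603 years.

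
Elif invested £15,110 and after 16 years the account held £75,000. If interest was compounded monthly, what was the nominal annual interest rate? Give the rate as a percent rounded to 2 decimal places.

10.06%

(1 + r/12)^192 = 75,000/15,110 = 4.9636.
1 + r/12 = 4.9636^(1/192) ≈ 1.008379, so r/12 ≈ 0.00837935.
r ≈ 12·0.00837935 = 10.05522%.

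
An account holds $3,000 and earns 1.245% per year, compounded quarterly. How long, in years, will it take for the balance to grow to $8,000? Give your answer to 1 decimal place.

78.9 years

(1 + 0.0031125)^(4t) = 8,000/3,000 = 2.6667.
4t·ln(1 + 0.0031125) = ln(2.6667); 4t = 0.98083/0.00310767 ≈ 315.6160.
t ≈ 78.9040 years.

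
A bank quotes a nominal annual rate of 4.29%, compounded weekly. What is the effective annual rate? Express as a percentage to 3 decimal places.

4.382%

EAR = (1 + 4.29%/52)^52 − 1 = (1 + 0.000825)^52 − 1.
(1 + 0.000825)^52 ≈ 1.043815, so EAR ≈ 4.38150%.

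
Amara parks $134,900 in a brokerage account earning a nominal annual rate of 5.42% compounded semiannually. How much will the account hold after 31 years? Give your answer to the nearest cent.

Growth factor = (1 + 0.0271)^62 ≈ 5.24794423565.
A ≈ 134,900 × 5.24794423565 ≈ 707,947.6774.

$707,947.68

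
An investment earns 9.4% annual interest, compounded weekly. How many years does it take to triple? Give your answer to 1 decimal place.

11.7 years

(1 + 0.00180769)^(52t) = 3.
52t = ln 3 / ln(1 + 0.00180769) ≈ 1.0986/0.00180606 ≈ 608.2921.
t ≈ 11.6979.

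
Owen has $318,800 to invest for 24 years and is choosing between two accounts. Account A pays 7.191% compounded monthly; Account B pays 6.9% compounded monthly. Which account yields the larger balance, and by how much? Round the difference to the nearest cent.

Account A, by $119,502.31

Account A growth factor: (1 + 0.0059925)^288 ≈ 5.58838042409; balance ≈ 1,781,575.6792.
Account B growth factor: (1 + 0.00575)^288 ≈ 5.213530013724; balance ≈ 1,662,073.3684.
Account A is larger by 119,502.3108.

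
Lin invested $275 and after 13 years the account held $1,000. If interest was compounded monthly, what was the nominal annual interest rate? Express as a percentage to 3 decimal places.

9.972%

(1 + r/12)^156 = 1,000/275 = 3.63636.
1 + r/12 = 3.63636^(1/156) ≈ 1.00831, so r/12 ≈ 0.00830988.
r ≈ 12·0.00830988 = 9.97185%.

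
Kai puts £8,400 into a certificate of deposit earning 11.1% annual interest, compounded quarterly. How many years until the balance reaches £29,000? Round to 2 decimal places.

11.32 years

We need (1 + 0.02775)^(4t) = 3.4524, so 4t = ln 3.4524 / ln 1.02775 ≈ 45.2677.
t ≈ 45.2677/4 = 11.3169 years.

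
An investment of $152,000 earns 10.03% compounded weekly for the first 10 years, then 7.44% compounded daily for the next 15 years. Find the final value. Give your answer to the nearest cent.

$1,263,701.92

Phase 1: 152,000·(1 + 0.1003/52)^520 ≈ 414,020.0682.
Phase 2: 414,020.0682·(1 + 0.0744/365)^5475 ≈ 1,263,701.9170.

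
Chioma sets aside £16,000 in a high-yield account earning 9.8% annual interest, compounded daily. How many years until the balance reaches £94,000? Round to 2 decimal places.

We need (1 + 0.000268493)^(365t) = 5.875, so 365t = ln 5.875 / ln 1.000268 ≈ 6595.8620.
t ≈ 6595.8620/365 = 18.0709 years.

18.07 years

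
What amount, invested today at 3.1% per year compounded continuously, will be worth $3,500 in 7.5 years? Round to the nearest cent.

P = A·e^(−rt) = 3,500·e^(−0.2325).
e^(−0.2325) ≈ 0.7925497493, so P ≈ 2,773.9241.

$2,773.92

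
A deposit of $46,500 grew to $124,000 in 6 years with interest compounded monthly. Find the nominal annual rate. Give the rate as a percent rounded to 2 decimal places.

16.46%

(1 + r/12)^72 = 124,000/46,500 = 2.66667.
1 + r/12 = 2.66667^(1/72) ≈ 1.013716, so r/12 ≈ 0.0137158.
r ≈ 12·0.0137158 = 16.45901%.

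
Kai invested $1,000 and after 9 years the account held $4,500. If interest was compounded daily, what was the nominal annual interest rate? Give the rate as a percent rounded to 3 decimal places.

The 3285-period growth factor is 4,500/1,000 = 4.5.
r/365 = 4.5^(1/3285) − 1 ≈ 0.000457967, so r ≈ 365·0.000457967 = 16.71580%.

16.716%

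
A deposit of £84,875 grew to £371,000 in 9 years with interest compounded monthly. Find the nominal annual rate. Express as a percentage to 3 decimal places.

16.502%

(1 + r/12)^108 = 371,000/84,875 = 4.37113.
1 + r/12 = 4.37113^(1/108) ≈ 1.013751, so r/12 ≈ 0.0137513.
r ≈ 12·0.0137513 = 16.50157%.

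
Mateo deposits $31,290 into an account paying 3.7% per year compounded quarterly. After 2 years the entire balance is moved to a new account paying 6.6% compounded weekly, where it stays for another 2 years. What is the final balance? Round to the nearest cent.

After 2 years at 3.7%: 31,290 × 1.0764405877 ≈ 33,681.8260.
Then 2 years at 6.6%: 33,681.8260 × 1.1410128143 ≈ 38,431.3951.

$38,431.40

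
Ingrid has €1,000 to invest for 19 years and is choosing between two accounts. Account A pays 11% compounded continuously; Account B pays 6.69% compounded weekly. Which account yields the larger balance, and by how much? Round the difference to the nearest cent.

A: e^(0.11·19) = e^2.09 ≈ 8.084915164, so 1,000 × 8.084915164 ≈ 8,084.9152.
B: (1 + 0.0669/52)^988 ≈ 3.561860573, so 1,000 × 3.561860573 ≈ 3,561.8606.
Difference ≈ 4,523.0546 in favor of A.

Account A, by €4,523.05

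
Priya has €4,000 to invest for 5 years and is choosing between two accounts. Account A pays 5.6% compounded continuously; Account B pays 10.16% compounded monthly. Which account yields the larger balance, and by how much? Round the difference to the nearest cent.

Account B, by €1,341.14

A: e^(0.056·5) = e^0.28 ≈ 1.323129812, so 4,000 × 1.323129812 ≈ 5,292.5192.
B: (1 + 0.1016/12)^60 ≈ 1.658413676, so 4,000 × 1.658413676 ≈ 6,633.6547.
Difference ≈ 1,341.1355 in favor of B.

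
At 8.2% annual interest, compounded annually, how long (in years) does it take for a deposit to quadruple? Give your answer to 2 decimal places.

17.59 years

(1 + 0.082)^t = 4.
t = ln 4 / ln(1 + 0.082) ≈ 1.3863/0.0788112 ≈ 17.5901.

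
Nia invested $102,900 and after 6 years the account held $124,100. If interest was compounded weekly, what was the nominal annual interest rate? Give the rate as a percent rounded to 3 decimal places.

3.123%

(1 + r/52)^312 = 124,100/102,900 = 1.20603.
1 + r/52 = 1.20603^(1/312) ≈ 1.000601, so r/52 ≈ 0.000600597.
r ≈ 52·0.000600597 = 3.12310%.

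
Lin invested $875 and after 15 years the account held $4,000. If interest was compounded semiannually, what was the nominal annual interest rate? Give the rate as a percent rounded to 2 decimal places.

The 30-period growth factor is 4,000/875 = 4.57143.
r/2 = 4.57143^(1/30) − 1 ≈ 0.0519661, so r ≈ 2·0.0519661 = 10.39321%.

10.39%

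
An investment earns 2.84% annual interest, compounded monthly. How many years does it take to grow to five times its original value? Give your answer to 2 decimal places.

56.74 years

(1 + 0.00236667)^(12t) = 5.
12t = ln 5 / ln(1 + 0.00236667) ≈ 1.6094/0.00236387 ≈ 680.8486.
t ≈ 56.7374.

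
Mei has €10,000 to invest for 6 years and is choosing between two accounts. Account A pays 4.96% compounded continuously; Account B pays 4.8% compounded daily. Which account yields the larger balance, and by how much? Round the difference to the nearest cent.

Account A, by €128.91

A: e^(0.0496·6) = e^0.2976 ≈ 1.3466230309, so 10,000 × 1.3466230309 ≈ 13,466.2303.
B: (1 + 0.048/365)^2190 ≈ 1.3337320492, so 10,000 × 1.3337320492 ≈ 13,337.3205.
Difference ≈ 128.9098 in favor of A.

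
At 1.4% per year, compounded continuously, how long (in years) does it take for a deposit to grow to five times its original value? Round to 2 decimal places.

114.96 years

e^(0.014t) = 5, so 0.014t = ln 5 ≈ 1.6094.
t ≈ 1.6094/0.014 ≈ 114.9599.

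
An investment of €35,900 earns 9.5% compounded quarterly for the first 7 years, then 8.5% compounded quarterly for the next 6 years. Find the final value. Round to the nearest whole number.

After 7 years at 9.5%: 35,900 × 1.92943260604 ≈ 69,266.6306.
Then 6 years at 8.5%: 69,266.6306 × 1.65641696149 ≈ 114,734.4217.

€114,734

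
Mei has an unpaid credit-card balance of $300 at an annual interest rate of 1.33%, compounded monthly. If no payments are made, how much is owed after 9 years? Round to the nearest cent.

Periodic rate = 1.33%/12 = 0.00110833; periods = 12·9 = 108.
A = 300·(1 + 0.0133/12)^108 ≈ 300·1.12708394 ≈ 338.1252.

$338.13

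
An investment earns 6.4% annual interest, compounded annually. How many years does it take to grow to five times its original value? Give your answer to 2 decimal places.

(1 + 0.064)^t = 5.
t = ln 5 / ln(1 + 0.064) ≈ 1.6094/0.0620354 ≈ 25.9439.

25.94 years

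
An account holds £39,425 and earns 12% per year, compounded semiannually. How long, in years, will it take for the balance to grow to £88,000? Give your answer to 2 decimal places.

6.89 years

(1 + 0.06)^(2t) = 88,000/39,425 = 2.2321.
2t·ln(1 + 0.06) = ln(2.2321); 2t = 0.80294/0.0582689 ≈ 13.7798.
t ≈ 6.8899 years.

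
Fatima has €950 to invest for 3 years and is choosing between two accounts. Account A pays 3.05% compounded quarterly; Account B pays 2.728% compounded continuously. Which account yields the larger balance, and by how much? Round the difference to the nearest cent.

A: (1 + 0.007625)^12 ≈ 1.095436506, so 950 × 1.095436506 ≈ 1,040.6647.
B: e^(0.02728·3) = e^0.08184 ≈ 1.085282151, so 950 × 1.085282151 ≈ 1,031.0180.
Difference ≈ 9.6466 in favor of A.

Account A, by €9.65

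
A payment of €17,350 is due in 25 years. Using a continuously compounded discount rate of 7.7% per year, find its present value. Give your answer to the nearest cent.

€2,530.94

P = A·e^(−rt) = 17,350·e^(−1.925).
e^(−1.925) ≈ 0.14587575686, so P ≈ 2,530.9444.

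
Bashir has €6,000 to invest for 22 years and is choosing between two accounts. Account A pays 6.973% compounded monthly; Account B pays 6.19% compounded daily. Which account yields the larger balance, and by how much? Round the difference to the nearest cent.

Account A growth factor: (1 + 0.06973/12)^264 ≈ 4.6164227464; balance ≈ 27,698.5365.
Account B growth factor: (1 + 0.0619/365)^8030 ≈ 3.9027621259; balance ≈ 23,416.5728.
Account A is larger by 4,281.9637.

Account A, by €4,281.96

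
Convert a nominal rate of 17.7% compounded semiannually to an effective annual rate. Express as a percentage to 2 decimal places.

18.48%

One year is 2 periods at 0.0885 each: (1 + 0.0885)^2 ≈ 1.184832.
EAR = 1.184832 − 1 ≈ 18.48323%.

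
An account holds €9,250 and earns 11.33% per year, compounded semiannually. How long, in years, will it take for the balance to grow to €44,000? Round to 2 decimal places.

14.15 years

(1 + 0.05665)^(2t) = 44,000/9,250 = 4.7568.
2t·ln(1 + 0.05665) = ln(4.7568); 2t = 1.5596/0.0551035 ≈ 28.3025.
t ≈ 14.1512 years.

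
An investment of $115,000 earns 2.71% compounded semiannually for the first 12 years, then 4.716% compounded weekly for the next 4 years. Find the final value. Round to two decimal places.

$191,809.58

After 12 years at 2.71%: 115,000 × 1.38128810388 ≈ 158,848.1319.
Then 4 years at 4.716%: 158,848.1319 × 1.20750290302 ≈ 191,809.5805.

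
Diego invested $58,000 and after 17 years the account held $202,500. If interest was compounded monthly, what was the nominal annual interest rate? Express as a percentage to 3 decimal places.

The 204-period growth factor is 202,500/58,000 = 3.49138.
r/12 = 3.49138^(1/204) − 1 ≈ 0.00614773, so r ≈ 12·0.00614773 = 7.37727%.

7.377%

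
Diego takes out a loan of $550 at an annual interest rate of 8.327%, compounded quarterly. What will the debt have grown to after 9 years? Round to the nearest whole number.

$1,155

Periodic rate = 8.327%/4 = 0.0208175; periods = 4·9 = 36.
A = 550·(1 + 0.0208175)^36 ≈ 550·2.099577151 ≈ 1,154.7674.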